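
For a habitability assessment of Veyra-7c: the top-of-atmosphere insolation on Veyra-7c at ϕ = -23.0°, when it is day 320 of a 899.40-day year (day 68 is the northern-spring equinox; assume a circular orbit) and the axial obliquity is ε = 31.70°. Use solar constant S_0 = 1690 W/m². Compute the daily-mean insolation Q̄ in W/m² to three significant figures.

Solar longitude: L_s = 360° × (320 − 68)/899.40 = 100.867°.
sin δ = sin 31.70° × sin 100.867° = 0.51605, so δ = +31.068°.
cos h₀ = −tan(-23.0°) tan(+31.068°) = 0.2557, h₀ = 1.3122 rad.
Bracket: h₀ sin ϕ sin δ + cos ϕ cos δ sin h₀ = 1.3122×-0.39073×0.51605 + 0.92050×0.85656×0.96675 = -0.264587 + 0.762247 = 0.497660.
Q̄ = (S_0/π) × [bracket] = (1690/π) × 0.497660 = 267.7 W/m².

Q̄ ≈ 268 W/m²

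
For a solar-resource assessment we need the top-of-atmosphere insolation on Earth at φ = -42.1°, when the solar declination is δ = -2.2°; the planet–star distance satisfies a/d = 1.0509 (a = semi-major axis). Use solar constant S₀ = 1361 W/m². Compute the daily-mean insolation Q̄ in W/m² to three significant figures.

cos H₀ = −tan(-42.1°) tan(-2.200°) = -0.0347, H₀ = 1.6055 rad.
Bracket: H₀ sin φ sin δ + cos φ cos δ sin H₀ = 1.6055×-0.67043×-0.03839 + 0.74198×0.99926×0.99940 = 0.041322 + 0.740986 = 0.782308.
Inverse-square distance factor (a/d)² = 1.0509² = 1.104391.
Q̄ = (S₀/π) × 1.104391 × [bracket] = (1361/π) × 1.104391 × 0.782308 = 374.3 W/m².

Q̄ ≈ 374 W/m²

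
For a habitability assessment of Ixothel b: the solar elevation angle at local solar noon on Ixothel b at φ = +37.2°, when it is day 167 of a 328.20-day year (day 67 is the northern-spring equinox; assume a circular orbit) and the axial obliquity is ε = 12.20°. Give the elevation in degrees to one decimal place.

Solar longitude: λ_s = 360° × (167 − 67)/328.20 = 109.689°.
sin δ = sin 12.20° × sin 109.689° = 0.19897, so δ = +11.477°.
At local noon the hour angle is zero, so the zenith angle equals |φ − δ| = |+37.2° − (+11.477°)| = 25.723°.
Elevation = 90° − 25.723° = 64.3°.

64.3°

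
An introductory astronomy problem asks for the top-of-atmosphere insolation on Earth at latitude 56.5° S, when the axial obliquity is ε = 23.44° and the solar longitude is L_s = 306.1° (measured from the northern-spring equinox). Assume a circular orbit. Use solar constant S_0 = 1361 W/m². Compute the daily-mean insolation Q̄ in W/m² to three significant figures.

Solar declination: sin δ = sin ε · sin L_s = sin 23.44° × sin 306.1° = -0.32141, so δ = -18.748°.
cos h₀ = −tan(-56.5°) tan(-18.748°) = -0.5128, h₀ = 2.1092 rad.
Bracket: h₀ sin ϕ sin δ + cos ϕ cos δ sin h₀ = 2.1092×-0.83389×-0.32141 + 0.55194×0.94694×0.85850 = 0.565309 + 0.448699 = 1.014008.
Q̄ = (S_0/π) × [bracket] = (1361/π) × 1.014008 = 439.3 W/m².

Q̄ ≈ 439 W/m²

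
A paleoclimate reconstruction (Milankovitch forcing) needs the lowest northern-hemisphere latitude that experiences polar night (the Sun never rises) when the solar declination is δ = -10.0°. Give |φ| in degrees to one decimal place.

Polar night requires cos H₀ = −tan φ tan δ ≥ 1, i.e. tan φ tan δ ≤ −1.
The boundary is |tan φ| · |tan δ| = 1, so |φ| = 90° − |δ| = 90° − 10.0° = 80.0° in the northern hemisphere.

|φ| = 80.0°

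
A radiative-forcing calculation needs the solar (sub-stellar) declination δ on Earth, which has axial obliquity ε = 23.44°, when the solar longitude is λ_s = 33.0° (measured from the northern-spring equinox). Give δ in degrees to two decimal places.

δ = +12.51°

sin δ = sin ε · sin λ_s = sin 23.44° × sin 33.0° = 0.216651.
δ = arcsin(0.216651) = +12.51°.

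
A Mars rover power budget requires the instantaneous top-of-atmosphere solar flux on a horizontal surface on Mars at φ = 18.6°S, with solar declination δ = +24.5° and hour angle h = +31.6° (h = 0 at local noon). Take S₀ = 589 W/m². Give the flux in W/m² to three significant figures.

cos θ_z = sin φ sin δ + cos φ cos δ cos h = -0.132270 + 0.734557 = 0.602287.
Flux = S₀ · cos θ_z = 589 × 0.602287 = 354.7 W/m².

355 W/m²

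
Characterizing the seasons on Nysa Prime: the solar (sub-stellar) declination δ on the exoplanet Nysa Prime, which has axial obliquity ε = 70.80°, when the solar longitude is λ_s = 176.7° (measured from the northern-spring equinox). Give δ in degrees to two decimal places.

δ = +3.12°

sin δ = sin ε · sin λ_s = sin 70.80° × sin 176.7° = 0.054362.
δ = arcsin(0.054362) = +3.12°.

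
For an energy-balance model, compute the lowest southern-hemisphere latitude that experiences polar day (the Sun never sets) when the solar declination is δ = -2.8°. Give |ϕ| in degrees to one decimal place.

|ϕ| = 87.2°

Polar day requires cos h₀ = −tan ϕ tan δ ≤ −1, i.e. tan ϕ tan δ ≥ 1.
The boundary is |tan ϕ| · |tan δ| = 1, so |ϕ| = 90° − |δ| = 90° − 2.8° = 87.2° in the southern hemisphere.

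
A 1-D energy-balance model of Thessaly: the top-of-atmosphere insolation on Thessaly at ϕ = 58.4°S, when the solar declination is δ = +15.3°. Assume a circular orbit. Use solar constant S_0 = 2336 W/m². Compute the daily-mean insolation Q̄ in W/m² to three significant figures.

cos h₀ = −tan(-58.4°) tan(+15.300°) = 0.4447, h₀ = 1.1100 rad.
Bracket: h₀ sin ϕ sin δ + cos ϕ cos δ sin h₀ = 1.1100×-0.85173×0.26387 + 0.52399×0.96456×0.89569 = -0.249468 + 0.452699 = 0.203231.
Q̄ = (S_0/π) × [bracket] = (2336/π) × 0.203231 = 151.1 W/m².

Q̄ ≈ 151 W/m²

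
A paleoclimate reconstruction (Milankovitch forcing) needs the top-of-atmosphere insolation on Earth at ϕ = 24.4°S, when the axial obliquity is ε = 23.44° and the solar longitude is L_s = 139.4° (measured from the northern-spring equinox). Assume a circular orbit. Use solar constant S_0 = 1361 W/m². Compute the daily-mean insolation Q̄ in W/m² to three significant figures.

Q̄ ≈ 311 W/m²

Solar declination: sin δ = sin ε · sin L_s = sin 23.44° × sin 139.4° = 0.25887, so δ = +15.003°.
cos h₀ = −tan(-24.4°) tan(+15.003°) = 0.1216, h₀ = 1.4489 rad.
Bracket: h₀ sin ϕ sin δ + cos ϕ cos δ sin h₀ = 1.4489×-0.41310×0.25887 + 0.91068×0.96591×0.99258 = -0.154944 + 0.873108 = 0.718164.
Q̄ = (S_0/π) × [bracket] = (1361/π) × 0.718164 = 311.1 W/m².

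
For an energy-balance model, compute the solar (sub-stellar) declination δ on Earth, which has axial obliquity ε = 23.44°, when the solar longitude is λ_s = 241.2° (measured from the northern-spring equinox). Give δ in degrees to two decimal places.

δ = -20.40°

sin δ = sin ε · sin λ_s = sin 23.44° × sin 241.2° = -0.348585.
δ = arcsin(-0.348585) = -20.40°.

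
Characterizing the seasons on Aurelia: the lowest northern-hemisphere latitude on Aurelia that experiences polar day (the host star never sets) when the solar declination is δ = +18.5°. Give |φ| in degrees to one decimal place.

Polar day requires cos H₀ = −tan φ tan δ ≤ −1, i.e. tan φ tan δ ≥ 1.
The boundary is |tan φ| · |tan δ| = 1, so |φ| = 90° − |δ| = 90° − 18.5° = 71.5° in the northern hemisphere.

|φ| = 71.5°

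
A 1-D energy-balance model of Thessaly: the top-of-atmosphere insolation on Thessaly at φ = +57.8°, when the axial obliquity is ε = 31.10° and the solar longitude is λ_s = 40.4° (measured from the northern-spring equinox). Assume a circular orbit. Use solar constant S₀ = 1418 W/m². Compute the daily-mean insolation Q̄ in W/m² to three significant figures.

Q̄ ≈ 465 W/m²

Solar declination: sin δ = sin ε · sin λ_s = sin 31.10° × sin 40.4° = 0.33478, so δ = +19.559°.
cos H₀ = −tan(+57.8°) tan(+19.559°) = -0.5642, H₀ = 2.1702 rad.
Bracket: H₀ sin φ sin δ + cos φ cos δ sin H₀ = 2.1702×0.84619×0.33478 + 0.53288×0.94230×0.82566 = 0.614791 + 0.414591 = 1.029382.
Q̄ = (S₀/π) × [bracket] = (1418/π) × 1.029382 = 464.6 W/m².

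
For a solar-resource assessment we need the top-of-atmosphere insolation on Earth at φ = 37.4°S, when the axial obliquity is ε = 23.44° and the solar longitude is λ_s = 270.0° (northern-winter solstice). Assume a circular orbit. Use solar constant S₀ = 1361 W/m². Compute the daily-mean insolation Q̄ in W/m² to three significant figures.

Solar declination: sin δ = sin ε · sin λ_s = sin 23.44° × sin 270.0° = -0.39779, so δ = -23.440°.
cos H₀ = −tan(-37.4°) tan(-23.440°) = -0.3315, H₀ = 1.9087 rad.
Bracket: H₀ sin φ sin δ + cos φ cos δ sin H₀ = 1.9087×-0.60738×-0.39779 + 0.79441×0.91748×0.94346 = 0.461160 + 0.687646 = 1.148806.
Q̄ = (S₀/π) × [bracket] = (1361/π) × 1.148806 = 497.7 W/m².

Q̄ ≈ 498 W/m²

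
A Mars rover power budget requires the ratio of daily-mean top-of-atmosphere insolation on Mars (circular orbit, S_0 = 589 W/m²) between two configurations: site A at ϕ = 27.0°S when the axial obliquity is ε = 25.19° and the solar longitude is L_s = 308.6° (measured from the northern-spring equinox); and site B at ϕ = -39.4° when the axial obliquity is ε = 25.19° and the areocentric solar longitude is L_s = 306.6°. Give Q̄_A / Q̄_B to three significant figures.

Q̄_A / Q̄_B ≈ 0.992

— Configuration A (ϕ=-27.0°):
Solar declination: sin δ = sin ε · sin L_s = sin 25.19° × sin 308.6° = -0.33263, so δ = -19.429°.
cos h₀ = −tan(-27.0°) tan(-19.429°) = -0.1797, h₀ = 1.7515 rad.
Bracket: h₀ sin ϕ sin δ + cos ϕ cos δ sin h₀ = 1.7515×-0.45399×-0.33263 + 0.89101×0.94306×0.98372 = 0.264495 + 0.826596 = 1.091091.
Q̄ = (S_0/π) × [bracket] = (589/π) × 1.091091 = 204.56 W/m².
— Configuration B (ϕ=-39.4°):
sin δ = sin 25.19° × sin 306.6° = -0.34170, so δ = -19.980°.
cos h₀ = −tan(-39.4°) tan(-19.980°) = -0.2986, h₀ = 1.8741 rad.
Bracket: h₀ sin ϕ sin δ + cos ϕ cos δ sin h₀ = 1.8741×-0.63473×-0.34170 + 0.77273×0.93981×0.95436 = 0.406468 + 0.693075 = 1.099543.
Q̄ = (S_0/π) × [bracket] = (589/π) × 1.099543 = 206.15 W/m².
Ratio Q̄_A / Q̄_B = 204.56 / 206.15 = 0.9923.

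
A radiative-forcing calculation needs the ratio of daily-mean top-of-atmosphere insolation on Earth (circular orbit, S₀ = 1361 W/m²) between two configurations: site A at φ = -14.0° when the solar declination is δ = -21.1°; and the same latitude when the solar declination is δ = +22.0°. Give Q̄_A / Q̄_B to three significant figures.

— Configuration A (φ=-14.0°):
cos H₀ = −tan(-14.0°) tan(-21.100°) = -0.0962, H₀ = 1.6672 rad.
Bracket: H₀ sin φ sin δ + cos φ cos δ sin H₀ = 1.6672×-0.24192×-0.36000 + 0.97030×0.93295×0.99536 = 0.145198 + 0.901041 = 1.046239.
Q̄ = (S₀/π) × [bracket] = (1361/π) × 1.046239 = 453.25 W/m².
— Configuration B (φ=-14.0°):
cos H₀ = −tan(-14.0°) tan(+22.000°) = 0.1007, H₀ = 1.4699 rad.
Bracket: H₀ sin φ sin δ + cos φ cos δ sin H₀ = 1.4699×-0.24192×0.37461 + 0.97030×0.92718×0.99491 = -0.133211 + 0.895064 = 0.761853.
Q̄ = (S₀/π) × [bracket] = (1361/π) × 0.761853 = 330.05 W/m².
Ratio Q̄_A / Q̄_B = 453.25 / 330.05 = 1.373.

Q̄_A / Q̄_B ≈ 1.37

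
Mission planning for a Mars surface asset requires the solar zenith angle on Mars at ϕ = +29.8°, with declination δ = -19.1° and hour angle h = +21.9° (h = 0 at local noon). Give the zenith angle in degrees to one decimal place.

θ_z = 53.3°

cos θ_z = sin ϕ sin δ + cos ϕ cos δ cos h = -0.162619 + 0.760820 = 0.598201.
θ_z = arccos(0.598201) = 53.3°.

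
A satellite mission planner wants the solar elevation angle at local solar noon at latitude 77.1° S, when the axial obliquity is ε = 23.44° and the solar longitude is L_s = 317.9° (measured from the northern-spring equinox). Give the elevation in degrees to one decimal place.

Solar declination: sin δ = sin ε · sin L_s = sin 23.44° × sin 317.9° = -0.26669, so δ = -15.467°.
At local noon the hour angle is zero, so the zenith angle equals |ϕ − δ| = |-77.1° − (-15.467°)| = 61.633°.
Elevation = 90° − 61.633° = 28.4°.

28.4°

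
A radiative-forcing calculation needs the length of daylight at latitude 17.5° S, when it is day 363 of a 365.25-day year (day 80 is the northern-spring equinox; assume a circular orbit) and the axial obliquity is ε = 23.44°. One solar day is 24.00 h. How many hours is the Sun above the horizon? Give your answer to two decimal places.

Solar longitude: λ_s = 360° × (363 − 80)/365.25 = 278.932°.
sin δ = sin 23.44° × sin 278.932° = -0.39296, so δ = -23.139°.
cos H₀ = −tan φ · tan δ = −tan(-17.5°) × tan(-23.139°) = -0.1347, so H₀ = 1.7059 rad = 97.74°.
Daylight = 2H₀/(2π) × 24.00 h = (1.7059/π) × 24.00 = 13.03 h.

13.03 h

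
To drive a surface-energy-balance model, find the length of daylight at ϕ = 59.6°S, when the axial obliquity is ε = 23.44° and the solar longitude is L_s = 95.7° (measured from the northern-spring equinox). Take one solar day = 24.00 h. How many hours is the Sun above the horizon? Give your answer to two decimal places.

Solar declination: sin δ = sin ε · sin L_s = sin 23.44° × sin 95.7° = 0.39582, so δ = +23.317°.
cos h₀ = −tan ϕ · tan δ = −tan(-59.6°) × tan(+23.317°) = 0.7347, so h₀ = 0.7456 rad = 42.72°.
Daylight = 2h₀/(2π) × 24.00 h = (0.7456/π) × 24.00 = 5.70 h.

5.70 h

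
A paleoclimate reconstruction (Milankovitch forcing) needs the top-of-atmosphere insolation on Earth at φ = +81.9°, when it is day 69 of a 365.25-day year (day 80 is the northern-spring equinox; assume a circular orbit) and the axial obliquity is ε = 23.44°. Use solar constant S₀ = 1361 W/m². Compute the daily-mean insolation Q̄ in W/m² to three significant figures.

Solar longitude: λ_s = 360° × (69 − 80)/365.25 = -10.842°, i.e. -10.842° + 360° = 349.158°.
sin δ = sin 23.44° × sin 349.158° = -0.07482, so δ = -4.291°.
cos H₀ = −tan(+81.9°) tan(-4.291°) = 0.5272, H₀ = 1.0155 rad.
Bracket: H₀ sin φ sin δ + cos φ cos δ sin H₀ = 1.0155×0.99002×-0.07482 + 0.14090×0.99720×0.84973 = -0.075221 + 0.119392 = 0.044171.
Q̄ = (S₀/π) × [bracket] = (1361/π) × 0.044171 = 19.14 W/m².

Q̄ ≈ 19.1 W/m²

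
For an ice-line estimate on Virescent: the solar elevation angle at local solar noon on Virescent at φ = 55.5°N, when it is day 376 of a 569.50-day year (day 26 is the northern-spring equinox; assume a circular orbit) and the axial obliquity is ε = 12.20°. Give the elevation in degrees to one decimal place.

Solar longitude: λ_s = 360° × (376 − 26)/569.50 = 221.247°.
sin δ = sin 12.20° × sin 221.247° = -0.13933, so δ = -8.009°.
At local noon the hour angle is zero, so the zenith angle equals |φ − δ| = |+55.5° − (-8.009°)| = 63.509°.
Elevation = 90° − 63.509° = 26.5°.

26.5°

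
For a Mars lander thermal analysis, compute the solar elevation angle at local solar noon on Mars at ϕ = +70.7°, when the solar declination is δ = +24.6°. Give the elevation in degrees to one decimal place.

At local noon the hour angle is zero, so the zenith angle equals |ϕ − δ| = |+70.7° − (+24.600°)| = 46.100°.
Elevation = 90° − 46.100° = 43.9°.

43.9°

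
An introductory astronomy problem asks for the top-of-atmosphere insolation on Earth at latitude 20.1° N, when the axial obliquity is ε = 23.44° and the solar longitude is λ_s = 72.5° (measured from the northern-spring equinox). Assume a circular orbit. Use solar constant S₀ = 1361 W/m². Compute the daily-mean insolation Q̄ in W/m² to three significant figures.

Q̄ ≈ 469 W/m²

Solar declination: sin δ = sin ε · sin λ_s = sin 23.44° × sin 72.5° = 0.37938, so δ = +22.295°.
cos H₀ = −tan(+20.1°) tan(+22.295°) = -0.1500, H₀ = 1.7214 rad.
Bracket: H₀ sin φ sin δ + cos φ cos δ sin H₀ = 1.7214×0.34366×0.37938 + 0.93909×0.92524×0.98868 = 0.224432 + 0.859048 = 1.083480.
Q̄ = (S₀/π) × [bracket] = (1361/π) × 1.083480 = 469.4 W/m².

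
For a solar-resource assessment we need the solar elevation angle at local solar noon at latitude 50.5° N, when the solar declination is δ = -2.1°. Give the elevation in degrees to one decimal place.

37.4°

At local noon the hour angle is zero, so the zenith angle equals |φ − δ| = |+50.5° − (-2.100°)| = 52.600°.
Elevation = 90° − 52.600° = 37.4°.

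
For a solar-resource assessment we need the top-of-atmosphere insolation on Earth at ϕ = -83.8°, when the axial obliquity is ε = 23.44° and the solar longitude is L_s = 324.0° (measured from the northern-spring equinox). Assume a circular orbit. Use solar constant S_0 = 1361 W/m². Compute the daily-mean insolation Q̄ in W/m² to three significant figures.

Q̄ ≈ 316 W/m²

Solar declination: sin δ = sin ε · sin L_s = sin 23.44° × sin 324.0° = -0.23381, so δ = -13.522°.
cos h₀ = −tan(-83.8°) tan(-13.522°) = -2.2137 ≤ −1 ⇒ polar day, h₀ = π.
Bracket: h₀ sin ϕ sin δ + cos ϕ cos δ sin h₀ = 3.1416×-0.99415×-0.23381 + 0.10800×0.97228×0.00000 = 0.730240 + 0.000000 = 0.730240.
Q̄ = (S_0/π) × [bracket] = (1361/π) × 0.730240 = 316.4 W/m².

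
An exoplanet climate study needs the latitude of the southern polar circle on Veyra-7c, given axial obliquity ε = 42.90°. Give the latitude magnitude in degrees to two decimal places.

47.10°

The polar circle is the lowest latitude that experiences at least one full rotation of continuous darkness at the northern-summer solstice; it lies at |φ| = 90° − ε = 90° − 42.90° = 47.10°.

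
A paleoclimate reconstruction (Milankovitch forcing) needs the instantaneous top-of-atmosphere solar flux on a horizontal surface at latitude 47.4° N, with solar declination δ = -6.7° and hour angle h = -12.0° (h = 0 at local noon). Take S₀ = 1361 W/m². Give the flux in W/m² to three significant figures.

778 W/m²

cos θ_z = sin φ sin δ + cos φ cos δ cos h = -0.085881 + 0.657563 = 0.571682.
Flux = S₀ · cos θ_z = 1361 × 0.571682 = 778.1 W/m².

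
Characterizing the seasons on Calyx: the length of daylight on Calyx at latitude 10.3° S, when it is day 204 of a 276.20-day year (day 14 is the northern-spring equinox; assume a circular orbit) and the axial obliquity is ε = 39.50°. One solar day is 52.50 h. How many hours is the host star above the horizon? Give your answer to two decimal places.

28.47 h

Solar longitude: λ_s = 360° × (204 − 14)/276.20 = 247.647°.
sin δ = sin 39.50° × sin 247.647° = -0.58828, so δ = -36.035°.
cos H₀ = −tan φ · tan δ = −tan(-10.3°) × tan(-36.035°) = -0.1322, so H₀ = 1.7034 rad = 97.60°.
Daylight = 2H₀/(2π) × 52.50 h = (1.7034/π) × 52.50 = 28.47 h.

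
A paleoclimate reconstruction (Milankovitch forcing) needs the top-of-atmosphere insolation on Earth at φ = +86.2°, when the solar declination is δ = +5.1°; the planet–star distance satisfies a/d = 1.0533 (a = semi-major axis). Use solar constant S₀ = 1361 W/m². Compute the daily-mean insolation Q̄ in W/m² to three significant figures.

cos H₀ = −tan(+86.2°) tan(+5.100°) = -1.3437 ≤ −1 ⇒ polar day, H₀ = π.
Bracket: H₀ sin φ sin δ + cos φ cos δ sin H₀ = 3.1416×0.99780×0.08889 + 0.06627×0.99604×0.00000 = 0.278642 + 0.000000 = 0.278642.
Inverse-square distance factor (a/d)² = 1.0533² = 1.109441.
Q̄ = (S₀/π) × 1.109441 × [bracket] = (1361/π) × 1.109441 × 0.278642 = 133.9 W/m².

Q̄ ≈ 134 W/m²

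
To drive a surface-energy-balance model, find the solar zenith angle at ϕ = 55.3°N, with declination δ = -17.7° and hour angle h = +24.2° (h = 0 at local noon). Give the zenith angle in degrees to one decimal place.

θ_z = 75.8°

cos θ_z = sin ϕ sin δ + cos ϕ cos δ cos h = -0.249959 + 0.494671 = 0.244712.
θ_z = arccos(0.244712) = 75.8°.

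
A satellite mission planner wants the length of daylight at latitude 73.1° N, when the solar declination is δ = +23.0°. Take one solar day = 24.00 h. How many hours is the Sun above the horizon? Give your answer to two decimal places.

24.00 h

Sunrise equation: cos H₀ = −tan φ · tan δ = -1.3971 ≤ −1, so the Sun never sets (polar day) and H₀ = π.
Daylight = 2H₀/(2π) × 24.00 h = (3.1416/π) × 24.00 = 24.00 h.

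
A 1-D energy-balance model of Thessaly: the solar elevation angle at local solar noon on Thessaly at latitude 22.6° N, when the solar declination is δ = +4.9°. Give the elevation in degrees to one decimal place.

At local noon the hour angle is zero, so the zenith angle equals |φ − δ| = |+22.6° − (+4.900°)| = 17.700°.
Elevation = 90° − 17.700° = 72.3°.

72.3°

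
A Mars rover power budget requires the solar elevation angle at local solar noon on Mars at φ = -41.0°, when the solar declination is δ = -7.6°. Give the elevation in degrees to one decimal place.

At local noon the hour angle is zero, so the zenith angle equals |φ − δ| = |-41.0° − (-7.600°)| = 33.400°.
Elevation = 90° − 33.400° = 56.6°.

56.6°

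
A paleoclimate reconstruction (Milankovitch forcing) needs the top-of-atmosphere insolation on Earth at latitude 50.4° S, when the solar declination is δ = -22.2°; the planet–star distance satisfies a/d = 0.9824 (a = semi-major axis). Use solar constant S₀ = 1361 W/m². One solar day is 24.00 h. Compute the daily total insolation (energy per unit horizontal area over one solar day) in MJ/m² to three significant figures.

40.5 MJ/m²

cos H₀ = −tan(-50.4°) tan(-22.200°) = -0.4933, H₀ = 2.0867 rad.
Bracket: H₀ sin φ sin δ + cos φ cos δ sin H₀ = 2.0867×-0.77051×-0.37784 + 0.63742×0.92587×0.86986 = 0.607500 + 0.513364 = 1.120864.
Inverse-square distance factor (a/d)² = 0.9824² = 0.965110.
Q̄ = (S₀/π) × 0.965110 × [bracket] = (1361/π) × 0.965110 × 1.120864 = 468.64 W/m².
Daily total = Q̄ × 24.00 h × 3600 s/h = 468.64 × 24.00 × 3600 / 10⁶ = 40.49 MJ/m².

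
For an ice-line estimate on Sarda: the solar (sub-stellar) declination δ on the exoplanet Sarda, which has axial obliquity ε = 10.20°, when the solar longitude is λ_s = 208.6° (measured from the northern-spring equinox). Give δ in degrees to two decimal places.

sin δ = sin ε · sin λ_s = sin 10.20° × sin 208.6° = -0.084769.
δ = arcsin(-0.084769) = -4.86°.

δ = -4.86°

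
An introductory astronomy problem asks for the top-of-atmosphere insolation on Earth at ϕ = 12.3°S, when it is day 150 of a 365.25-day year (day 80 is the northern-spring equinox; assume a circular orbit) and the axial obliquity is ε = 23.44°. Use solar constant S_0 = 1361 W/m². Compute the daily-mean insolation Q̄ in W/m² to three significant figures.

Solar longitude: L_s = 360° × (150 − 80)/365.25 = 68.994°.
sin δ = sin 23.44° × sin 68.994° = 0.37135, so δ = +21.799°.
cos h₀ = −tan(-12.3°) tan(+21.799°) = 0.0872, h₀ = 1.4835 rad.
Bracket: h₀ sin ϕ sin δ + cos ϕ cos δ sin h₀ = 1.4835×-0.21303×0.37135 + 0.97705×0.92849×0.99619 = -0.117358 + 0.903725 = 0.786367.
Q̄ = (S_0/π) × [bracket] = (1361/π) × 0.786367 = 340.7 W/m².

Q̄ ≈ 341 W/m²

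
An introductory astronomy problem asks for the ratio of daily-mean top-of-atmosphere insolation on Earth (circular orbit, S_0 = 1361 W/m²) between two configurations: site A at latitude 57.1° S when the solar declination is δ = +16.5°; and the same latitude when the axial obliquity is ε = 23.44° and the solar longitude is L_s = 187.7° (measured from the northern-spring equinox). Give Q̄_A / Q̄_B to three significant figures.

— Configuration A (ϕ=-57.1°):
cos h₀ = −tan(-57.1°) tan(+16.500°) = 0.4579, h₀ = 1.0952 rad.
Bracket: h₀ sin ϕ sin δ + cos ϕ cos δ sin h₀ = 1.0952×-0.83962×0.28402 + 0.54317×0.95882×0.88902 = -0.261171 + 0.463004 = 0.201833.
Q̄ = (S_0/π) × [bracket] = (1361/π) × 0.201833 = 87.438 W/m².
— Configuration B (ϕ=-57.1°):
Solar declination: sin δ = sin ε · sin L_s = sin 23.44° × sin 187.7° = -0.05330, so δ = -3.055°.
cos h₀ = −tan(-57.1°) tan(-3.055°) = -0.0825, h₀ = 1.6534 rad.
Bracket: h₀ sin ϕ sin δ + cos ϕ cos δ sin h₀ = 1.6534×-0.83962×-0.05330 + 0.54317×0.99858×0.99659 = 0.073993 + 0.540549 = 0.614542.
Q̄ = (S_0/π) × [bracket] = (1361/π) × 0.614542 = 266.23 W/m².
Ratio Q̄_A / Q̄_B = 87.438 / 266.23 = 0.3284.

Q̄_A / Q̄_B ≈ 0.328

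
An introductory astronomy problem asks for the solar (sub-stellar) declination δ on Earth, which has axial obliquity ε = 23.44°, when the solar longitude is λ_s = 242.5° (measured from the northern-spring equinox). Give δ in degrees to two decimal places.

δ = -20.66°

sin δ = sin ε · sin λ_s = sin 23.44° × sin 242.5° = -0.352843.
δ = arcsin(-0.352843) = -20.66°.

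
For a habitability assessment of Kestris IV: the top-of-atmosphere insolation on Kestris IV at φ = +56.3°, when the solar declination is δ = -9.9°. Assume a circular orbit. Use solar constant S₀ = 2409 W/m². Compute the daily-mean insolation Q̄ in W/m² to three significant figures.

Q̄ ≈ 261 W/m²

cos H₀ = −tan(+56.3°) tan(-9.900°) = 0.2617, H₀ = 1.3060 rad.
Bracket: H₀ sin φ sin δ + cos φ cos δ sin H₀ = 1.3060×0.83195×-0.17193 + 0.55484×0.98511×0.96515 = -0.186807 + 0.527530 = 0.340723.
Q̄ = (S₀/π) × [bracket] = (2409/π) × 0.340723 = 261.3 W/m².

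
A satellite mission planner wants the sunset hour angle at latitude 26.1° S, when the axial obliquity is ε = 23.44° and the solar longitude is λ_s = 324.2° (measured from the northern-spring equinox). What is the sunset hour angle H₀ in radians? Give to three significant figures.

Solar declination: sin δ = sin ε · sin λ_s = sin 23.44° × sin 324.2° = -0.23269, so δ = -13.455°.
cos H₀ = −tan φ · tan δ = −tan(-26.1°) × tan(-13.455°) = -0.1172, so H₀ = 1.6883 rad = 96.73°.

H₀ = 1.69 rad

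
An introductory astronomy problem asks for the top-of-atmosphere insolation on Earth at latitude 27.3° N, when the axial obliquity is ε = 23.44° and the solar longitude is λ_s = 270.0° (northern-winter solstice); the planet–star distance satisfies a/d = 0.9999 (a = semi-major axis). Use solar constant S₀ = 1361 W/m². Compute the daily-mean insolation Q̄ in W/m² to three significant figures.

Q̄ ≈ 238 W/m²

Solar declination: sin δ = sin ε · sin λ_s = sin 23.44° × sin 270.0° = -0.39779, so δ = -23.440°.
cos H₀ = −tan(+27.3°) tan(-23.440°) = 0.2238, H₀ = 1.3451 rad.
Bracket: H₀ sin φ sin δ + cos φ cos δ sin H₀ = 1.3451×0.45865×-0.39779 + 0.88862×0.91748×0.97464 = -0.245409 + 0.794615 = 0.549206.
Inverse-square distance factor (a/d)² = 0.9999² = 0.999800.
Q̄ = (S₀/π) × 0.999800 × [bracket] = (1361/π) × 0.999800 × 0.549206 = 237.9 W/m².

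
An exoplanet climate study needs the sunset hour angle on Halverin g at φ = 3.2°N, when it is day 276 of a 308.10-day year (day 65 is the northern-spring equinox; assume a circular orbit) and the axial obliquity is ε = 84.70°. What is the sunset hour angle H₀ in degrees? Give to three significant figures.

Solar longitude: λ_s = 360° × (276 − 65)/308.10 = 246.543°.
sin δ = sin 84.70° × sin 246.543° = -0.91344, so δ = -65.985°.
cos H₀ = −tan φ · tan δ = −tan(+3.2°) × tan(-65.985°) = 0.1255, so H₀ = 1.4450 rad = 82.79°.

H₀ = 82.8°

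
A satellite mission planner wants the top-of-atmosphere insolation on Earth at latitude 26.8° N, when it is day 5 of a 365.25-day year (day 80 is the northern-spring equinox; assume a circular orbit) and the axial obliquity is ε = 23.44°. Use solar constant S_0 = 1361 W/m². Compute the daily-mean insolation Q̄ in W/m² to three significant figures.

Solar longitude: L_s = 360° × (5 − 80)/365.25 = -73.922°, i.e. -73.922° + 360° = 286.078°.
sin δ = sin 23.44° × sin 286.078° = -0.38223, so δ = -22.472°.
cos h₀ = −tan(+26.8°) tan(-22.472°) = 0.2089, h₀ = 1.3603 rad.
Bracket: h₀ sin ϕ sin δ + cos ϕ cos δ sin h₀ = 1.3603×0.45088×-0.38223 + 0.89259×0.92407×0.97793 = -0.234434 + 0.806612 = 0.572178.
Q̄ = (S_0/π) × [bracket] = (1361/π) × 0.572178 = 247.9 W/m².

Q̄ ≈ 248 W/m²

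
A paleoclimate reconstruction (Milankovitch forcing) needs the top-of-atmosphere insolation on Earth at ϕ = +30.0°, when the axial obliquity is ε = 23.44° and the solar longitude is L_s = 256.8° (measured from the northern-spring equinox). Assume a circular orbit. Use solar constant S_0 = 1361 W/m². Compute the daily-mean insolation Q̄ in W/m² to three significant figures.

Q̄ ≈ 224 W/m²

Solar declination: sin δ = sin ε · sin L_s = sin 23.44° × sin 256.8° = -0.38728, so δ = -22.785°.
cos h₀ = −tan(+30.0°) tan(-22.785°) = 0.2425, h₀ = 1.3258 rad.
Bracket: h₀ sin ϕ sin δ + cos ϕ cos δ sin h₀ = 1.3258×0.50000×-0.38728 + 0.86603×0.92196×0.97015 = -0.256728 + 0.774611 = 0.517883.
Q̄ = (S_0/π) × [bracket] = (1361/π) × 0.517883 = 224.4 W/m².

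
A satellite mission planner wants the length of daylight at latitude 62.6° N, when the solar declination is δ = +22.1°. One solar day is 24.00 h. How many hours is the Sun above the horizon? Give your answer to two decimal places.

cos H₀ = −tan φ · tan δ = −tan(+62.6°) × tan(+22.100°) = -0.7834, so H₀ = 2.4709 rad = 141.57°.
Daylight = 2H₀/(2π) × 24.00 h = (2.4709/π) × 24.00 = 18.88 h.

18.88 h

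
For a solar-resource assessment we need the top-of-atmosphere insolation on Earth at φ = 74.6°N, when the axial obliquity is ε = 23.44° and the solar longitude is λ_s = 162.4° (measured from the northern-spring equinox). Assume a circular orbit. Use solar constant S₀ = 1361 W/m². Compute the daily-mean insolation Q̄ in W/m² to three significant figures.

Q̄ ≈ 204 W/m²

Solar declination: sin δ = sin ε · sin λ_s = sin 23.44° × sin 162.4° = 0.12028, so δ = +6.908°.
cos H₀ = −tan(+74.6°) tan(+6.908°) = -0.4399, H₀ = 2.0262 rad.
Bracket: H₀ sin φ sin δ + cos φ cos δ sin H₀ = 2.0262×0.96410×0.12028 + 0.26556×0.99274×0.89806 = 0.234962 + 0.236757 = 0.471719.
Q̄ = (S₀/π) × [bracket] = (1361/π) × 0.471719 = 204.4 W/m².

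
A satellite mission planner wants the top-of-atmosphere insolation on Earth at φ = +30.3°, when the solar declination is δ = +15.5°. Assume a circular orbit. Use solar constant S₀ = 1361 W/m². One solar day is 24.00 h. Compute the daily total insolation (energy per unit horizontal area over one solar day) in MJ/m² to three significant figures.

39.5 MJ/m²

cos H₀ = −tan(+30.3°) tan(+15.500°) = -0.1621, H₀ = 1.7336 rad.
Bracket: H₀ sin φ sin δ + cos φ cos δ sin H₀ = 1.7336×0.50453×0.26724 + 0.86340×0.96363×0.98678 = 0.233742 + 0.820999 = 1.054741.
Q̄ = (S₀/π) × [bracket] = (1361/π) × 1.054741 = 456.93 W/m².
Daily total = Q̄ × 24.00 h × 3600 s/h = 456.93 × 24.00 × 3600 / 10⁶ = 39.48 MJ/m².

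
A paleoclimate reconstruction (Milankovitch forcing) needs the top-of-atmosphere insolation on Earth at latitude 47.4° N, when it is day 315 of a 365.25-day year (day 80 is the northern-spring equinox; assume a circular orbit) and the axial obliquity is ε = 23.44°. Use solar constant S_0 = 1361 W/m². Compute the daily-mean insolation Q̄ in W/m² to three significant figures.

Q̄ ≈ 140 W/m²

Solar longitude: L_s = 360° × (315 − 80)/365.25 = 231.622°.
sin δ = sin 23.44° × sin 231.622° = -0.31184, so δ = -18.170°.
cos h₀ = −tan(+47.4°) tan(-18.170°) = 0.3569, h₀ = 1.2058 rad.
Bracket: h₀ sin ϕ sin δ + cos ϕ cos δ sin h₀ = 1.2058×0.73610×-0.31184 + 0.67688×0.95013×0.93413 = -0.276786 + 0.600761 = 0.323975.
Q̄ = (S_0/π) × [bracket] = (1361/π) × 0.323975 = 140.4 W/m².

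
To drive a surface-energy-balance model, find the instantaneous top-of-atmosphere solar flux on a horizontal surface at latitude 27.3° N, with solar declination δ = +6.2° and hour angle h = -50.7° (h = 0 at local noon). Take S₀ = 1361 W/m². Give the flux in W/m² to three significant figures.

cos θ_z = sin φ sin δ + cos φ cos δ cos h = 0.049534 + 0.559541 = 0.609075.
Flux = S₀ · cos θ_z = 1361 × 0.609075 = 829.0 W/m².

829 W/m²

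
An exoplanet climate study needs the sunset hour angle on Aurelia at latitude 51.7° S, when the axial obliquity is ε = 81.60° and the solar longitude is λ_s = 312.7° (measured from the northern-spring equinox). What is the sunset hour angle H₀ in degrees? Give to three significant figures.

Solar declination: sin δ = sin ε · sin λ_s = sin 81.60° × sin 312.7° = -0.72703, so δ = -46.638°.
Sunrise equation: cos H₀ = −tan φ · tan δ = -1.3408 ≤ −1, so the host star never sets (polar day) and H₀ = π.

H₀ = 180°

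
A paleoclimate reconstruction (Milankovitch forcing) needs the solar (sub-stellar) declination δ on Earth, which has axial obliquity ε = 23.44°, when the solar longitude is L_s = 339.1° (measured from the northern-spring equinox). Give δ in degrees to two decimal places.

sin δ = sin ε · sin L_s = sin 23.44° × sin 339.1° = -0.141906.
δ = arcsin(-0.141906) = -8.16°.

δ = -8.16°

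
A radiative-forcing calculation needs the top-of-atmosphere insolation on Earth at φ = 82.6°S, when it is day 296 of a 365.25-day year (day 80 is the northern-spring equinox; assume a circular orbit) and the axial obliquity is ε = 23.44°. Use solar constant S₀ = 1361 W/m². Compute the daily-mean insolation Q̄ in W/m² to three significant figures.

Solar longitude: λ_s = 360° × (296 − 80)/365.25 = 212.895°.
sin δ = sin 23.44° × sin 212.895° = -0.21604, so δ = -12.477°.
cos H₀ = −tan(-82.6°) tan(-12.477°) = -1.7037 ≤ −1 ⇒ polar day, H₀ = π.
Bracket: H₀ sin φ sin δ + cos φ cos δ sin H₀ = 3.1416×-0.99167×-0.21604 + 0.12880×0.97638×0.00000 = 0.673058 + 0.000000 = 0.673058.
Q̄ = (S₀/π) × [bracket] = (1361/π) × 0.673058 = 291.6 W/m².

Q̄ ≈ 292 W/m²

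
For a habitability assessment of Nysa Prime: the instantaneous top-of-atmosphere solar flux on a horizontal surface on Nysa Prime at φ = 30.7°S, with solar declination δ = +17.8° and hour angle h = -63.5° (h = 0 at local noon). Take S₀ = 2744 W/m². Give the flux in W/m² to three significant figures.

cos θ_z = sin φ sin δ + cos φ cos δ cos h = -0.156071 + 0.365298 = 0.209227.
Flux = S₀ · cos θ_z = 2744 × 0.209227 = 574.1 W/m².

574 W/m²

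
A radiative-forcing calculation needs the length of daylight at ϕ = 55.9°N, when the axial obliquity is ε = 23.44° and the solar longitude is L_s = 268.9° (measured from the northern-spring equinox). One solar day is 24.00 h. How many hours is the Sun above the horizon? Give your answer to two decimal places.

Solar declination: sin δ = sin ε · sin L_s = sin 23.44° × sin 268.9° = -0.39772, so δ = -23.435°.
cos h₀ = −tan ϕ · tan δ = −tan(+55.9°) × tan(-23.435°) = 0.6402, so h₀ = 0.8760 rad = 50.19°.
Daylight = 2h₀/(2π) × 24.00 h = (0.8760/π) × 24.00 = 6.69 h.

6.69 h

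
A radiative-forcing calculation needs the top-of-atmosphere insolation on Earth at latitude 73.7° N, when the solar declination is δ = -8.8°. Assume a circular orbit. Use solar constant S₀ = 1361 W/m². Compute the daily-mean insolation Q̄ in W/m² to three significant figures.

Q̄ ≈ 37.5 W/m²

cos H₀ = −tan(+73.7°) tan(-8.800°) = 0.5294, H₀ = 1.0129 rad.
Bracket: H₀ sin φ sin δ + cos φ cos δ sin H₀ = 1.0129×0.95981×-0.15299 + 0.28067×0.98823×0.84837 = -0.148736 + 0.235309 = 0.086573.
Q̄ = (S₀/π) × [bracket] = (1361/π) × 0.086573 = 37.51 W/m².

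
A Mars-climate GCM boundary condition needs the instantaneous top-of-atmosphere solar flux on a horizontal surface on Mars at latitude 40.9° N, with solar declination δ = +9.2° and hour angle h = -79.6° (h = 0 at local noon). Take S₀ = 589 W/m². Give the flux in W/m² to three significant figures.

cos θ_z = sin φ sin δ + cos φ cos δ cos h = 0.104681 + 0.134691 = 0.239372.
Flux = S₀ · cos θ_z = 589 × 0.239372 = 141.0 W/m².

141 W/m²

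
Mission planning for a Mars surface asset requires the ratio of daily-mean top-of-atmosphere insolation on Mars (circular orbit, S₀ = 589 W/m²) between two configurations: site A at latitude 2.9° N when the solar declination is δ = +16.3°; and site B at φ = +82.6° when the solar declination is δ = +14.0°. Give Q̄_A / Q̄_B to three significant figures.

— Configuration A (φ=+2.9°):
cos H₀ = −tan(+2.9°) tan(+16.300°) = -0.0148, H₀ = 1.5856 rad.
Bracket: H₀ sin φ sin δ + cos φ cos δ sin H₀ = 1.5856×0.05059×0.28067 + 0.99872×0.95981×0.99989 = 0.022514 + 0.958476 = 0.980990.
Q̄ = (S₀/π) × [bracket] = (589/π) × 0.980990 = 183.92 W/m².
— Configuration B (φ=+82.6°):
cos H₀ = −tan(+82.6°) tan(+14.000°) = -1.9197 ≤ −1 ⇒ polar day, H₀ = π.
Bracket: H₀ sin φ sin δ + cos φ cos δ sin H₀ = 3.1416×0.99167×0.24192 + 0.12880×0.97030×0.00000 = 0.753685 + 0.000000 = 0.753685.
Q̄ = (S₀/π) × [bracket] = (589/π) × 0.753685 = 141.30 W/m².
Ratio Q̄_A / Q̄_B = 183.92 / 141.30 = 1.302.

Q̄_A / Q̄_B ≈ 1.30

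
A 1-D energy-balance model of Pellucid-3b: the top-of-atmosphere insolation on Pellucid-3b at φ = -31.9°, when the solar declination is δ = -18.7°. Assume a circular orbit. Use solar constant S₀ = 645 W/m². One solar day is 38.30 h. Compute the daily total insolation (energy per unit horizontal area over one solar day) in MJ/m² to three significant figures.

30.8 MJ/m²

cos H₀ = −tan(-31.9°) tan(-18.700°) = -0.2107, H₀ = 1.7831 rad.
Bracket: H₀ sin φ sin δ + cos φ cos δ sin H₀ = 1.7831×-0.52844×-0.32061 + 0.84897×0.94721×0.97755 = 0.302098 + 0.786100 = 1.088198.
Q̄ = (S₀/π) × [bracket] = (645/π) × 1.088198 = 223.42 W/m².
Daily total = Q̄ × 38.30 h × 3600 s/h = 223.42 × 38.30 × 3600 / 10⁶ = 30.81 MJ/m².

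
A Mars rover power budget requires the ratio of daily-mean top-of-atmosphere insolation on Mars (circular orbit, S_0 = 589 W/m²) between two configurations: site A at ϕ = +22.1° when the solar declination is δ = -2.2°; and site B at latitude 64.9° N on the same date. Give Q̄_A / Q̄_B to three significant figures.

Q̄_A / Q̄_B ≈ 2.44

— Configuration A (ϕ=+22.1°):
cos h₀ = −tan(+22.1°) tan(-2.200°) = 0.0156, h₀ = 1.5552 rad.
Bracket: h₀ sin ϕ sin δ + cos ϕ cos δ sin h₀ = 1.5552×0.37622×-0.03839 + 0.92653×0.99926×0.99988 = -0.022462 + 0.925733 = 0.903271.
Q̄ = (S_0/π) × [bracket] = (589/π) × 0.903271 = 169.35 W/m².
— Configuration B (ϕ=+64.9°):
cos h₀ = −tan(+64.9°) tan(-2.200°) = 0.0820, h₀ = 1.4887 rad.
Bracket: h₀ sin ϕ sin δ + cos ϕ cos δ sin h₀ = 1.4887×0.90557×-0.03839 + 0.42420×0.99926×0.99663 = -0.051754 + 0.422458 = 0.370704.
Q̄ = (S_0/π) × [bracket] = (589/π) × 0.370704 = 69.501 W/m².
Ratio Q̄_A / Q̄_B = 169.35 / 69.501 = 2.437.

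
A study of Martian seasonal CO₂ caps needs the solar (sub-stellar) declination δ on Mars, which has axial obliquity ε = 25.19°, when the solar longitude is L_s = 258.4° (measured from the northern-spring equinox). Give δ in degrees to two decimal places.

δ = -24.64°

sin δ = sin ε · sin L_s = sin 25.19° × sin 258.4° = -0.416928.
δ = arcsin(-0.416928) = -24.64°.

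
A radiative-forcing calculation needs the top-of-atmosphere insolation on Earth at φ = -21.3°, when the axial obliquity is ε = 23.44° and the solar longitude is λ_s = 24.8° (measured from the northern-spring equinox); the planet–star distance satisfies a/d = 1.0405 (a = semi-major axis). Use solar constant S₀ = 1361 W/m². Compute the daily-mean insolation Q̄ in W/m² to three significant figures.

Q̄ ≈ 387 W/m²

Solar declination: sin δ = sin ε · sin λ_s = sin 23.44° × sin 24.8° = 0.16685, so δ = +9.605°.
cos H₀ = −tan(-21.3°) tan(+9.605°) = 0.0660, H₀ = 1.5048 rad.
Bracket: H₀ sin φ sin δ + cos φ cos δ sin H₀ = 1.5048×-0.36325×0.16685 + 0.93169×0.98598×0.99782 = -0.091203 + 0.916625 = 0.825422.
Inverse-square distance factor (a/d)² = 1.0405² = 1.082640.
Q̄ = (S₀/π) × 1.082640 × [bracket] = (1361/π) × 1.082640 × 0.825422 = 387.1 W/m².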